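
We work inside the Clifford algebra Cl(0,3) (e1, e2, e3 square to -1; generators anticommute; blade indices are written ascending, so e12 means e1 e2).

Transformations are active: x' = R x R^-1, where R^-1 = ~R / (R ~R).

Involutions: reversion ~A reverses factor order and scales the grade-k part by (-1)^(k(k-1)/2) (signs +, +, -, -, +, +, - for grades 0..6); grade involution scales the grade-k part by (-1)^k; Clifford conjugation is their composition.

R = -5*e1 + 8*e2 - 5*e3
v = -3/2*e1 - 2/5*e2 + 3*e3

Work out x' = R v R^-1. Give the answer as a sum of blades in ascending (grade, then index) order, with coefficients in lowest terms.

~R = -5*e1 + 8*e2 - 5*e3, and R ~R = -114, so R^-1 = ~R / (-114).
R v = 107/10 + 14*e12 - 45/2*e13 + 22*e23
Answer: 139/57*e1 - 314/285*e2 - 235/114*e3


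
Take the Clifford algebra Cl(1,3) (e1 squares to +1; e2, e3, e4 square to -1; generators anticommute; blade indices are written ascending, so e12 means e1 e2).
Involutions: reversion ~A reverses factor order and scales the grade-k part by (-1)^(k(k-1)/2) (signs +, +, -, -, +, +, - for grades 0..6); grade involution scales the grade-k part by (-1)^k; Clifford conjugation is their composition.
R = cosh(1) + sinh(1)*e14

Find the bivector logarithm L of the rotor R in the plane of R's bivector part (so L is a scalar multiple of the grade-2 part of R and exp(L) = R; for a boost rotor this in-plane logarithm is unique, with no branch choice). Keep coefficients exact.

The scalar part of R is cosh(1), giving the rapidity magnitude (cosh is even); the bivector part supplies orientation, its quotient by sinh of the rapidity is the plane, and L = rapidity * plane — unique in that plane, since flipping both signs leaves L unchanged.
Concretely: cosh(rapidity) = cosh(1) gives rapidity = ±1, and since rapidity/sinh(rapidity) is even the sign is immaterial: L = (rapidity/sinh(rapidity)) * <R>_2 = (1/sinh(1)) * <R>_2.
Answer: e14


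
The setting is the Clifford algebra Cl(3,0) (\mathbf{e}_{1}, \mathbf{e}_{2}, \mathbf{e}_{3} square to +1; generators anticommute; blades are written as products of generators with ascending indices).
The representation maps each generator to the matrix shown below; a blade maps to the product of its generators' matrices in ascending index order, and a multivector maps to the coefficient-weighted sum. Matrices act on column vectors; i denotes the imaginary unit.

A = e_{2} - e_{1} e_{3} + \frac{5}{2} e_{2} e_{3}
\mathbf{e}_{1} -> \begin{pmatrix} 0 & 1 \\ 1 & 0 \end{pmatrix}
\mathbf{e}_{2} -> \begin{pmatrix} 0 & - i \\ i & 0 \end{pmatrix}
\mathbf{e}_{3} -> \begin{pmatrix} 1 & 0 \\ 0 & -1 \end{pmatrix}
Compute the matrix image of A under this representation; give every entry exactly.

Bivector images (products of the table entries): rho(e_{1} e_{3}) = rho(\mathbf{e}_{1})rho(\mathbf{e}_{3}) = \begin{pmatrix} 0 & -1 \\ 1 & 0 \end{pmatrix}; rho(e_{2} e_{3}) = rho(\mathbf{e}_{2})rho(\mathbf{e}_{3}) = \begin{pmatrix} 0 & i \\ i & 0 \end{pmatrix}.
M = (1)*rho(e_{2}) + (-1)*rho(e_{1} e_{3}) + (\frac{5}{2})*rho(e_{2} e_{3}), summed entrywise:
Answer: \begin{pmatrix} 0 & 1 + \frac{3 i}{2} \\ -1 + \frac{7 i}{2} & 0 \end{pmatrix}


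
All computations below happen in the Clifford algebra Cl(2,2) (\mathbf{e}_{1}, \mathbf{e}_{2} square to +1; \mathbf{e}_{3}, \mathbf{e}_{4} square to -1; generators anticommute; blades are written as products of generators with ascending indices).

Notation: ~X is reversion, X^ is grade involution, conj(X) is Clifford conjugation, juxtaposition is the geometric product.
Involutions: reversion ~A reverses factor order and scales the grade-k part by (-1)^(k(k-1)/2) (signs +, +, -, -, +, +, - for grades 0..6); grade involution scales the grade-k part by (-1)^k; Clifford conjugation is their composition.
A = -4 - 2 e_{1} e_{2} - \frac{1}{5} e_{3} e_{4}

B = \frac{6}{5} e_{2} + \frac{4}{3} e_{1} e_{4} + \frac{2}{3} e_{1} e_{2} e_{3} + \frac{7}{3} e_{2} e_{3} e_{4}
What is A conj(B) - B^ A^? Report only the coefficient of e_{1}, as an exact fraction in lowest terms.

first term: \frac{12}{5} e_{1} + \frac{79}{15} e_{2} + \frac{4}{3} e_{3} - \frac{4}{15} e_{1} e_{3} + \frac{16}{3} e_{1} e_{4} - \frac{8}{3} e_{2} e_{4} - \frac{8}{3} e_{1} e_{2} e_{3} - \frac{2}{15} e_{1} e_{2} e_{4} - \frac{14}{3} e_{1} e_{3} e_{4} - \frac{682}{75} e_{2} e_{3} e_{4}
second term: -\frac{12}{5} e_{1} + \frac{13}{3} e_{2} - \frac{4}{3} e_{3} - \frac{4}{15} e_{1} e_{3} - \frac{16}{3} e_{1} e_{4} - \frac{8}{3} e_{2} e_{4} + \frac{8}{3} e_{1} e_{2} e_{3} - \frac{2}{15} e_{1} e_{2} e_{4} - \frac{14}{3} e_{1} e_{3} e_{4} + \frac{718}{75} e_{2} e_{3} e_{4}
Answer: \frac{24}{5}


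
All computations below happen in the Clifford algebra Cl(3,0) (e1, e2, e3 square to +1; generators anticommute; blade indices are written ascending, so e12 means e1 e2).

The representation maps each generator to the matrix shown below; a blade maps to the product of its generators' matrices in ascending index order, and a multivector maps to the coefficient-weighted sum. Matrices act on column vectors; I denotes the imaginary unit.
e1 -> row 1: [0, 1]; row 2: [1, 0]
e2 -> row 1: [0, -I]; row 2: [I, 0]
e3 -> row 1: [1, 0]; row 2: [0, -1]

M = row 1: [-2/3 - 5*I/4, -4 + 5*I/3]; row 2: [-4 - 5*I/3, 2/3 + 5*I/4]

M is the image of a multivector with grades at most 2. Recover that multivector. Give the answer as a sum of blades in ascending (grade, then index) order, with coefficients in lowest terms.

Method: 1, rho(e1), rho(e2), rho(e3) form a trace-orthogonal basis of the 2x2 complex matrices (tr(X Y) = 2 if X = Y, else 0), so M = m0*1 + m1*rho(e1) + m2*rho(e2) + m3*rho(e3) with m0 = tr(M)/2 = 0, m1 = tr(M rho(e1))/2 = -4, m2 = tr(M rho(e2))/2 = -5/3, m3 = tr(M rho(e3))/2 = -2/3 - 5*I/4.
Multiplying table entries, the bivector images are rho(e12) = I*rho(e3), rho(e13) = -I*rho(e2), rho(e23) = I*rho(e1); with real blade coefficients the real parts of m0..m3 are the coefficients of 1, e1, e2, e3 and the imaginary parts give the bivectors (e23: Im m1, e13: -Im m2, e12: Im m3).
Answer: -4*e1 - 5/3*e2 - 2/3*e3 - 5/4*e12


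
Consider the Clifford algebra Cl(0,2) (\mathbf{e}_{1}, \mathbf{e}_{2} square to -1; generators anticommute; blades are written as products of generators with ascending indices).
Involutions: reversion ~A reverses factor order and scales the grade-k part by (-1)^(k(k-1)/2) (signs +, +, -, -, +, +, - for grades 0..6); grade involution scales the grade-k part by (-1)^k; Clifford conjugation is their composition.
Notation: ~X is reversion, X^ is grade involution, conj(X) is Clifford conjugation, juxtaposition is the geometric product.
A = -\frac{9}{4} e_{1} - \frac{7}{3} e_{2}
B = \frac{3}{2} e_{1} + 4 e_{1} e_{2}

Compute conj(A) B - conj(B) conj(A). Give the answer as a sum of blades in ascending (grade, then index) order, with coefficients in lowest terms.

first term: -\frac{27}{8} + \frac{28}{3} e_{1} - 9 e_{2} - \frac{7}{2} e_{1} e_{2}
second term: \frac{27}{8} + \frac{28}{3} e_{1} - 9 e_{2} - \frac{7}{2} e_{1} e_{2}
Answer: -\frac{27}{4}


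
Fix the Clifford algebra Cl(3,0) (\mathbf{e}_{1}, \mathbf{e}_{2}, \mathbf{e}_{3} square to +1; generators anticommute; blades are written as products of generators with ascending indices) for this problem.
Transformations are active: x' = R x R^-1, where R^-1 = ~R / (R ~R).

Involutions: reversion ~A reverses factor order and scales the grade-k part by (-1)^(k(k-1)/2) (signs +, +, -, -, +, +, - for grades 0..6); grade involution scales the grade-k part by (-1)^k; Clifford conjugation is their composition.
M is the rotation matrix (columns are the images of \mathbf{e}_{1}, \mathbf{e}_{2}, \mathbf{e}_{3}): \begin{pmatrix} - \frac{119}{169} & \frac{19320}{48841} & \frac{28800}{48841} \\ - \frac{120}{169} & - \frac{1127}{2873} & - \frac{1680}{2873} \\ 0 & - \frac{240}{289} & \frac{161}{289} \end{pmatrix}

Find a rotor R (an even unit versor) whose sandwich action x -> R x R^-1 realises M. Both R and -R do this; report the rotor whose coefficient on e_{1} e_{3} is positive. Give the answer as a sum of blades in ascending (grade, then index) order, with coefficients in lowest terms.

Method: write R = a + b12*e_{1} e_{2} + b13*e_{1} e_{3} + b23*e_{2} e_{3} with a^2 + b12^2 + b13^2 + b23^2 = 1 (so R^-1 = ~R). Expanding the columns R e_j ~R gives tr M = 4a^2 - 1 and, from the antisymmetric part, M21 - M12 = -4a*b12, M13 - M31 = 4a*b13, M32 - M23 = -4a*b23.
Here tr M = -\frac{26341}{48841}, so a^2 = (1 + tr M)/4 = \frac{5625}{48841} and a = ±\frac{75}{221}. Taking a = \frac{75}{221}: M21 - M12 = -\frac{54000}{48841}, M13 - M31 = \frac{28800}{48841}, M32 - M23 = -\frac{12000}{48841}, giving b12 = \frac{180}{221}, b13 = \frac{96}{221}, b23 = \frac{40}{221}, i.e. R = \frac{75}{221} + \frac{180}{221} e_{1} e_{2} + \frac{96}{221} e_{1} e_{3} + \frac{40}{221} e_{2} e_{3}.
Its e_{1} e_{3} coefficient is already positive.
Answer: \frac{75}{221} + \frac{180}{221} e_{1} e_{2} + \frac{96}{221} e_{1} e_{3} + \frac{40}{221} e_{2} e_{3}. Note: both R and -R realise this M (trace -\frac{26341}{48841}); the covering map identifies them, and the e_{1} e_{3}-coefficient sign is the tie-breaker.


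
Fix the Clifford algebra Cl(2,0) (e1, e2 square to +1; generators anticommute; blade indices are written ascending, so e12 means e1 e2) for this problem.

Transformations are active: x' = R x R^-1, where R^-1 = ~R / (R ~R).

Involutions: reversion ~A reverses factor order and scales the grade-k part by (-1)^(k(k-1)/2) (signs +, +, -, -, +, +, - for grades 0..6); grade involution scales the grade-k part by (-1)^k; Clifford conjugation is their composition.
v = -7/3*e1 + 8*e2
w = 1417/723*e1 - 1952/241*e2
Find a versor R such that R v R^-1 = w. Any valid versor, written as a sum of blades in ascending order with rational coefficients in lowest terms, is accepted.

Take R = v + w = -90/241*e1 - 24/241*e2. Because q(v) = q(w) = 625/9, conjugation by R sends v exactly to w.
Answer: -90/241*e1 - 24/241*e2


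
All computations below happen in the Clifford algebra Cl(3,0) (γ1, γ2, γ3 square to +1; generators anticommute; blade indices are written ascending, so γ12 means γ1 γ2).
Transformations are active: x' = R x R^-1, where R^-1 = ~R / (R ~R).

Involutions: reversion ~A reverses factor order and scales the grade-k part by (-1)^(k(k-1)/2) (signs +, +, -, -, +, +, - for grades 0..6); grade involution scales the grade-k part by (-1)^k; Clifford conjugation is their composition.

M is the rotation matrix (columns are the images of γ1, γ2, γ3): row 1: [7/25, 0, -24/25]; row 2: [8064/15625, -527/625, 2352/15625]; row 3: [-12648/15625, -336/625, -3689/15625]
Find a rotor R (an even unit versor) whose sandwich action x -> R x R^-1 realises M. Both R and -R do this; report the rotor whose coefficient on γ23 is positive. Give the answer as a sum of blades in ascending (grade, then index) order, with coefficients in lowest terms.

Method: write R = a + b12*γ12 + b13*γ13 + b23*γ23 with a^2 + b12^2 + b13^2 + b23^2 = 1 (so R^-1 = ~R). Expanding the columns R e_j ~R gives tr M = 4a^2 - 1 and, from the antisymmetric part, M21 - M12 = -4a*b12, M13 - M31 = 4a*b13, M32 - M23 = -4a*b23.
Here tr M = -12489/15625, so a^2 = (1 + tr M)/4 = 784/15625 and a = ±28/125. Taking a = 28/125: M21 - M12 = 8064/15625, M13 - M31 = -2352/15625, M32 - M23 = -10752/15625, giving b12 = -72/125, b13 = -21/125, b23 = 96/125, i.e. R = 28/125 - 72/125*γ12 - 21/125*γ13 + 96/125*γ23.
Its γ23 coefficient is already positive.
Answer: 28/125 - 72/125*γ12 - 21/125*γ13 + 96/125*γ23. Why the constraint matters: R and -R act identically through the sandwich — M has trace -12489/15625 either way — so only the sign condition on γ23 picks one of the two preimages.


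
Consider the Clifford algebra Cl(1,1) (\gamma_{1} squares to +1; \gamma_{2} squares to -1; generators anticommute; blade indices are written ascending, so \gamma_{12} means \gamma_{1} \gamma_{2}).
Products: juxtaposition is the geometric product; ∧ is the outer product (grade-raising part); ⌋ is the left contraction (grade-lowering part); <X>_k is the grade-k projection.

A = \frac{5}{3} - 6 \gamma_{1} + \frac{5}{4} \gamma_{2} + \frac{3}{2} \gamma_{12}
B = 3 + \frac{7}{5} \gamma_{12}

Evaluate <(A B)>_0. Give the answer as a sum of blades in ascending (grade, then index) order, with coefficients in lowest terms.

step 1: \frac{71}{10} - \frac{65}{4} \gamma_{1} - \frac{93}{20} \gamma_{2} + \frac{41}{6} \gamma_{12}
step 2: \frac{71}{10}
Answer: \frac{71}{10}


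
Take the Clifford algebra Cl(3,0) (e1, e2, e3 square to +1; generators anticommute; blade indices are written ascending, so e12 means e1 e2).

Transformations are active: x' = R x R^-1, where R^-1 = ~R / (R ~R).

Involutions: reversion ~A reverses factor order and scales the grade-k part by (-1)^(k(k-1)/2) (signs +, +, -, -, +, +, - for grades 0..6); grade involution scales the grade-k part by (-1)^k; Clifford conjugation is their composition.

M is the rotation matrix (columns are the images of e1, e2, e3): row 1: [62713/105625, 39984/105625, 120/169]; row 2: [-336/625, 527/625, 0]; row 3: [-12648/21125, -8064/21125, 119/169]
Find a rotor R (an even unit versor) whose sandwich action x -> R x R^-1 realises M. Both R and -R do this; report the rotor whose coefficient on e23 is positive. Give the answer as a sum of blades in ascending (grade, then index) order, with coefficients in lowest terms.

Method: write R = a + b12*e12 + b13*e13 + b23*e23 with a^2 + b12^2 + b13^2 + b23^2 = 1 (so R^-1 = ~R). Expanding the columns R e_j ~R gives tr M = 4a^2 - 1 and, from the antisymmetric part, M21 - M12 = -4a*b12, M13 - M31 = 4a*b13, M32 - M23 = -4a*b23.
Here tr M = 226151/105625, so a^2 = (1 + tr M)/4 = 82944/105625 and a = ±288/325. Taking a = 288/325: M21 - M12 = -96768/105625, M13 - M31 = 27648/21125, M32 - M23 = -8064/21125, giving b12 = 84/325, b13 = 24/65, b23 = 7/65, i.e. R = 288/325 + 84/325*e12 + 24/65*e13 + 7/65*e23.
Its e23 coefficient is already positive.
Answer: 288/325 + 84/325*e12 + 24/65*e13 + 7/65*e23. Recall the cover is two-to-one: with M of trace 226151/105625, both preimages act alike, and the stated e23 sign chooses the sheet.


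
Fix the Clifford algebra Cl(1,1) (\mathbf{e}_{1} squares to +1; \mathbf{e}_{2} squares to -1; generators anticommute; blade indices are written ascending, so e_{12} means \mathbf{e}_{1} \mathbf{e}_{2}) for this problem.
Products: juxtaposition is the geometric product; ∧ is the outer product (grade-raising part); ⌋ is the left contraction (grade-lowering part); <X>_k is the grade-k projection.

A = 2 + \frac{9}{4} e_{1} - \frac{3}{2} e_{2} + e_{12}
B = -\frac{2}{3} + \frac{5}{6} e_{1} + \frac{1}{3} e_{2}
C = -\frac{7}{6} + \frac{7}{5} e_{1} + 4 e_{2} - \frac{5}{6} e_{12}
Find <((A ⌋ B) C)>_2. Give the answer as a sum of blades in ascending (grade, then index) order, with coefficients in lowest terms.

step 1: \frac{25}{24} + \frac{5}{3} e_{1} + \frac{2}{3} e_{2}
step 2: -\frac{223}{144} - \frac{25}{24} e_{1} + 2 e_{2} + \frac{3503}{720} e_{12}
step 3: \frac{3503}{720} e_{12}
Answer: \frac{3503}{720} e_{12}


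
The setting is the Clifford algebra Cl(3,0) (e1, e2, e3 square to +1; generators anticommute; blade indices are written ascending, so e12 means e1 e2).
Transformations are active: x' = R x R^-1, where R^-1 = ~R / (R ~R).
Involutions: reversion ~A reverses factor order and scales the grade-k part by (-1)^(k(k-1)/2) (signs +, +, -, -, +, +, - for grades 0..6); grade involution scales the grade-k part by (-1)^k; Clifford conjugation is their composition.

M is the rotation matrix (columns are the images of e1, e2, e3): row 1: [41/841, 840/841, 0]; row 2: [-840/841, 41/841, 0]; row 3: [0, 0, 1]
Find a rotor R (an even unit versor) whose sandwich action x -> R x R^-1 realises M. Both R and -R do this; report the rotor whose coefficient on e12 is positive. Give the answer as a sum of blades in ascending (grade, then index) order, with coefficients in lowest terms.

Method: write R = a + b12*e12 + b13*e13 + b23*e23 with a^2 + b12^2 + b13^2 + b23^2 = 1 (so R^-1 = ~R). Expanding the columns R e_j ~R gives tr M = 4a^2 - 1 and, from the antisymmetric part, M21 - M12 = -4a*b12, M13 - M31 = 4a*b13, M32 - M23 = -4a*b23.
Here tr M = 923/841, so a^2 = (1 + tr M)/4 = 441/841 and a = ±21/29. Taking a = 21/29: M21 - M12 = -1680/841, M13 - M31 = 0, M32 - M23 = 0, giving b12 = 20/29, b13 = 0, b23 = 0, i.e. R = 21/29 + 20/29*e12.
Its e12 coefficient is already positive.
Answer: 21/29 + 20/29*e12. Key observation: the double cover Spin(3) -> SO(3) sends R and -R to the same matrix (trace 923/841 here), so the stated sign of the e12 coefficient is what selects one sheet.


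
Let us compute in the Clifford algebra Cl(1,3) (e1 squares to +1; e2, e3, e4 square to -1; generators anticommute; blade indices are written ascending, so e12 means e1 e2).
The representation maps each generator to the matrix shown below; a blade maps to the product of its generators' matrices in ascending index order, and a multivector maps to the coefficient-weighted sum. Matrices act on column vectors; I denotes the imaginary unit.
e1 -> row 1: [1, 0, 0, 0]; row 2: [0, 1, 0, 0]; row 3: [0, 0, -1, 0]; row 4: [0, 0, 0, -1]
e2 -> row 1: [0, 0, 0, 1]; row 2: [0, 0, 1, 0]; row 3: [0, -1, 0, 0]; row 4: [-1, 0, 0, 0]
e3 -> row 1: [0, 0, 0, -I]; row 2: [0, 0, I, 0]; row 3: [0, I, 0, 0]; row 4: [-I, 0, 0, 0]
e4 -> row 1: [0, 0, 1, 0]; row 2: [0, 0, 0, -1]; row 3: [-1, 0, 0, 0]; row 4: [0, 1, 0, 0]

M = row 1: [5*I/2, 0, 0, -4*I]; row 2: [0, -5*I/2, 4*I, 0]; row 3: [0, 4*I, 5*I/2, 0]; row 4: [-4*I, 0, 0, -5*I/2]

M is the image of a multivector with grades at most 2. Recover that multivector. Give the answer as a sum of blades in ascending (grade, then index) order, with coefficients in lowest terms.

Method: the blade images are trace-orthogonal — tr(rho(e_A) rho(e_B)^-1) = 4 if A = B and 0 otherwise — and rho(e_A)^-1 = (e_A)^2 * rho(e_A) with (e_A)^2 = +1 or -1, so the coefficient of e_A in the preimage is (e_A)^2 * tr(M rho(e_A))/4.
Nonzero projections over blades of grade <= 2: e3: (e3)^2 = -1, tr(M rho(e3)) = -16, coefficient 4; e23: (e23)^2 = -1, tr(M rho(e23)) = 10, coefficient -5/2. Every other blade of grade <= 2 projects to 0.
Answer: 4*e3 - 5/2*e23


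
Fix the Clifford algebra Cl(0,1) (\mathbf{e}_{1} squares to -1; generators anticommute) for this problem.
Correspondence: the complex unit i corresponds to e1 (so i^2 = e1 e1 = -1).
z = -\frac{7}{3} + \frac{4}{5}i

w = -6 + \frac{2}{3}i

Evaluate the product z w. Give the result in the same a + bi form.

In blades: z = -\frac{7}{3} + \frac{4}{5} e_{1}, w = -6 + \frac{2}{3} e_{1}.
Distribute z over w term by term (generator squares from the signature, products reordered to ascending indices): (-\frac{7}{3})*w = 14 - \frac{14}{9} e_{1}; (\frac{4}{5} e_{1})*w = -\frac{8}{15} - \frac{24}{5} e_{1}.
Sum: \frac{202}{15} - \frac{286}{45} e_{1}; translating back through the correspondence:
Answer: \frac{202}{15} - \frac{286}{45}i


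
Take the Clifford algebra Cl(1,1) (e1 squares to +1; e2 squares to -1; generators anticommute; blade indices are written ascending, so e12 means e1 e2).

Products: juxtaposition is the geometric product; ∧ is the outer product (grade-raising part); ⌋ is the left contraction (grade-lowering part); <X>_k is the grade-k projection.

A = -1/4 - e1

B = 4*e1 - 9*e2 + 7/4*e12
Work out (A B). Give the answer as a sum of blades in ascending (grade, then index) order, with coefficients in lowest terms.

step 1: -4 - e1 + 1/2*e2 + 137/16*e12
Answer: -4 - e1 + 1/2*e2 + 137/16*e12


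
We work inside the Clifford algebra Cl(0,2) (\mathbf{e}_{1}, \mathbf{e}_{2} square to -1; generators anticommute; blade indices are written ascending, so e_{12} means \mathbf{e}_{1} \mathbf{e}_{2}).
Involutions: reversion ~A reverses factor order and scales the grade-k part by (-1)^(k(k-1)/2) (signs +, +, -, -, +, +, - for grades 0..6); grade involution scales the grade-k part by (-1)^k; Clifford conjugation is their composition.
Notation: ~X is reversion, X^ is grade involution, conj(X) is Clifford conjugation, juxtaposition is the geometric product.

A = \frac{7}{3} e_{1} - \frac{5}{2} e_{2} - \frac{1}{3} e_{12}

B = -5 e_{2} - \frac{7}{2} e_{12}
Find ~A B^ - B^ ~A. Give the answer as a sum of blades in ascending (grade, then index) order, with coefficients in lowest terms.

first term: \frac{41}{3} + \frac{85}{12} e_{1} + \frac{49}{6} e_{2} + \frac{35}{3} e_{12}
second term: \frac{41}{3} - \frac{85}{12} e_{1} - \frac{49}{6} e_{2} - \frac{35}{3} e_{12}
Answer: \frac{85}{6} e_{1} + \frac{49}{3} e_{2} + \frac{70}{3} e_{12}


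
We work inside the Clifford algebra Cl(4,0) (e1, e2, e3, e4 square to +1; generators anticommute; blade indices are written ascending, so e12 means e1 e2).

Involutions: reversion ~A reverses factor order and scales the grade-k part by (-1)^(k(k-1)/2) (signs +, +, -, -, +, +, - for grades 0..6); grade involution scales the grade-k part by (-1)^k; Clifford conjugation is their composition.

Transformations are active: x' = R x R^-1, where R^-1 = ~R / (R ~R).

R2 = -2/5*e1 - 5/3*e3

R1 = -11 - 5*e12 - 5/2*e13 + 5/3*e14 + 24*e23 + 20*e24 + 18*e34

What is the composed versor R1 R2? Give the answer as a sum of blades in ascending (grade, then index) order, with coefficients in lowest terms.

Distribute over the terms of R2 (each basis-blade product reordered to ascending indices, repeated generators contracted through their squares):
R1 (-2/5*e1) = 22/5*e1 - 2*e2 - e3 + 2/3*e4 - 48/5*e123 - 8*e124 - 36/5*e134
R1 (-5/3*e3) = 25/6*e1 - 40*e2 + 55/3*e3 + 30*e4 + 25/3*e123 + 25/9*e134 + 100/3*e234
Summing the partial products and collecting blades:
Answer: 257/30*e1 - 42*e2 + 52/3*e3 + 92/3*e4 - 19/15*e123 - 8*e124 - 199/45*e134 + 100/3*e234


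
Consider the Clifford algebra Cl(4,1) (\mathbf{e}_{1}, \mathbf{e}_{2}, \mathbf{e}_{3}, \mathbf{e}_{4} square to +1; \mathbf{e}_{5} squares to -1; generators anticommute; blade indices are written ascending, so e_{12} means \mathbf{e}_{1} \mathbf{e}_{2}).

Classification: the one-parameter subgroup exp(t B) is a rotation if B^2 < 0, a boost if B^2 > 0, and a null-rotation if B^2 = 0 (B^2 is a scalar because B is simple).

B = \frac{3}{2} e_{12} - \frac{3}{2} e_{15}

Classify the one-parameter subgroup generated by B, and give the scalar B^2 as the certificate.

B^2 term by term: the squares give (\frac{3}{2})^2*(e_{12})^2 + (-\frac{3}{2})^2*(e_{15})^2 = \frac{9}{4}*(-1) + \frac{9}{4}*(+1) = 0 (each basis 2-blade squares to minus the product of its generators' squares); cross terms between blades sharing an index anticommute and cancel. So B^2 = 0.
Answer: null-rotation, certificate B^2 = 0. Because 0 is invariant under every versor sandwich, the classification follows from its sign alone.


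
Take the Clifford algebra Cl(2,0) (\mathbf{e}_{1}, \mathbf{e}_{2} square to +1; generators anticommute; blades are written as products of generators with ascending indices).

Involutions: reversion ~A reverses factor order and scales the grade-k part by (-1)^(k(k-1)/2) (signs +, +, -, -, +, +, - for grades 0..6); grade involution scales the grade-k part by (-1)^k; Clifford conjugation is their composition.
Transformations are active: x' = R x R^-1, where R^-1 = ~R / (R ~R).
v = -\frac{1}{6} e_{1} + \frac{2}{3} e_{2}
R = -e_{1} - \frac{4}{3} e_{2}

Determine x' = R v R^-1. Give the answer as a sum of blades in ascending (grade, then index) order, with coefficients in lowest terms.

~R = -e_{1} - \frac{4}{3} e_{2}, and R ~R = \frac{25}{9}, so R^-1 = ~R / (\frac{25}{9}).
R v = -\frac{13}{18} - \frac{8}{9} e_{1} e_{2}
Answer: \frac{103}{150} e_{1} + \frac{2}{75} e_{2}


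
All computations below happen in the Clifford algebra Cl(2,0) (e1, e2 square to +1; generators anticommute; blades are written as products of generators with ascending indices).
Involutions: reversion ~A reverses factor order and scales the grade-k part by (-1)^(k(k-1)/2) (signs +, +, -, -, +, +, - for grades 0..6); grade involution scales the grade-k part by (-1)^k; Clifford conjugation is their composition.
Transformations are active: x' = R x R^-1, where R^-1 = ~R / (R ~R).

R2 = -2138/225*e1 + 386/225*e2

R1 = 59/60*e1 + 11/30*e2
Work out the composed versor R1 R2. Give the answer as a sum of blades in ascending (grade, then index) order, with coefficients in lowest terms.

Distribute over the terms of R1 (each basis-blade product reordered to ascending indices, repeated generators contracted through their squares):
(59/60*e1) R2 = -63071/6750 + 11387/6750*e1 e2
(11/30*e2) R2 = 2123/3375 + 11759/3375*e1 e2
Summing the partial products and collecting blades:
Answer: -2353/270 + 2327/450*e1 e2


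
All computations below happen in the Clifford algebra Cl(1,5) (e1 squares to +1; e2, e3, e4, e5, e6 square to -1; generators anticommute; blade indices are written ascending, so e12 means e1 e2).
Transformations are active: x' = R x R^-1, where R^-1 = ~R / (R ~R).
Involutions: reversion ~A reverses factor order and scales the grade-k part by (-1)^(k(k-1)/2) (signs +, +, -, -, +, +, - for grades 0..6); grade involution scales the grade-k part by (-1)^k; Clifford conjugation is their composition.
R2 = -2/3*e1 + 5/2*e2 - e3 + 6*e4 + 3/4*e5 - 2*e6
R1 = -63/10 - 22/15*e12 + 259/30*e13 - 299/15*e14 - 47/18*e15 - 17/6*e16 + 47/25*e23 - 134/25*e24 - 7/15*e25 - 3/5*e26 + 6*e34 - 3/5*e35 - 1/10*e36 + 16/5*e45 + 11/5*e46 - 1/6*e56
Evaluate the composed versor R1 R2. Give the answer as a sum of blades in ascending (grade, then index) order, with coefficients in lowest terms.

Distribute over the terms of R2 (each basis-blade product reordered to ascending indices, repeated generators contracted through their squares):
R1 (-2/3*e1) = 21/5*e1 - 44/45*e2 + 259/45*e3 - 598/45*e4 - 47/27*e5 - 17/9*e6 - 94/75*e123 + 268/75*e124 + 14/45*e125 + 2/5*e126 - 4*e134 + 2/5*e135 + 1/15*e136 - 32/15*e145 - 22/15*e146 + 1/9*e156
R1 (5/2*e2) = 11/3*e1 - 63/4*e2 + 47/10*e3 - 67/5*e4 - 7/6*e5 - 3/2*e6 - 259/12*e123 + 299/6*e124 + 235/36*e125 + 85/12*e126 + 15*e234 - 3/2*e235 - 1/4*e236 + 8*e245 + 11/2*e246 - 5/12*e256
R1 (-e3) = 259/30*e1 + 47/25*e2 + 63/10*e3 - 6*e4 + 3/5*e5 + 1/10*e6 + 22/15*e123 - 299/15*e134 - 47/18*e135 - 17/6*e136 - 134/25*e234 - 7/15*e235 - 3/5*e236 - 16/5*e345 - 11/5*e346 + 1/6*e356
R1 (6*e4) = 598/5*e1 + 804/25*e2 - 36*e3 - 189/5*e4 + 96/5*e5 + 66/5*e6 - 44/5*e124 + 259/5*e134 + 47/3*e145 + 17*e146 + 282/25*e234 + 14/5*e245 + 18/5*e246 + 18/5*e345 + 3/5*e346 - e456
R1 (3/4*e5) = 47/24*e1 + 7/20*e2 + 9/20*e3 - 12/5*e4 - 189/40*e5 - 1/8*e6 - 11/10*e125 + 259/40*e135 - 299/20*e145 + 17/8*e156 + 141/100*e235 - 201/50*e245 + 9/20*e256 + 9/2*e345 + 3/40*e356 - 33/20*e456
R1 (-2*e6) = -17/3*e1 - 6/5*e2 - 1/5*e3 + 22/5*e4 - 1/3*e5 + 63/5*e6 + 44/15*e126 - 259/15*e136 + 598/15*e146 + 47/9*e156 - 94/25*e236 + 268/25*e246 + 14/15*e256 - 12*e346 + 6/5*e356 - 32/5*e456
Summing the partial products and collecting blades:
Answer: 15887/120*e1 + 3704/225*e2 - 3419/180*e3 - 3082/45*e4 + 12781/1080*e5 + 8059/360*e6 - 2137/100*e123 + 6691/150*e124 + 1033/180*e125 + 125/12*e126 + 418/15*e134 + 307/72*e135 - 601/30*e136 - 17/12*e145 + 277/5*e146 + 179/24*e156 + 523/25*e234 - 167/300*e235 - 461/100*e236 + 339/50*e245 + 991/50*e246 + 29/30*e256 + 49/10*e345 - 68/5*e346 + 173/120*e356 - 181/20*e456


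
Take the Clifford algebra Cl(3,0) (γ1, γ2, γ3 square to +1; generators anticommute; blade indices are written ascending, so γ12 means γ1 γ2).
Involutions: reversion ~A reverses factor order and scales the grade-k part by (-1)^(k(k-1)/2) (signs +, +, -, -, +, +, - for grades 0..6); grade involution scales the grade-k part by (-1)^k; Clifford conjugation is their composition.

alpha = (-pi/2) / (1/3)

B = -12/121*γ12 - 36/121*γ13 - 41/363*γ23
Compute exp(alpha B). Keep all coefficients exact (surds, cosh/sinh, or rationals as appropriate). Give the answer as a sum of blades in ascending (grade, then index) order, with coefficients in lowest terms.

B^2 term by term: the squares give (-12/121)^2*(γ12)^2 + (-36/121)^2*(γ13)^2 + (-41/363)^2*(γ23)^2 = 144/14641*(-1) + 1296/14641*(-1) + 1681/131769*(-1) = -1/9 (each basis 2-blade squares to minus the product of its generators' squares); cross terms between blades sharing an index anticommute and cancel. So B^2 = -1/9.
B^2 = -1/9 — B^2 < 0, so the exponential closes trigonometrically: l = 1/3, alpha*l = -pi/2, so exp(alpha B) = cos(-pi/2) + (sin(-pi/2)/(1/3))*B = 0 + (-3)*B.
Answer: 36/121*γ12 + 108/121*γ13 + 41/121*γ23


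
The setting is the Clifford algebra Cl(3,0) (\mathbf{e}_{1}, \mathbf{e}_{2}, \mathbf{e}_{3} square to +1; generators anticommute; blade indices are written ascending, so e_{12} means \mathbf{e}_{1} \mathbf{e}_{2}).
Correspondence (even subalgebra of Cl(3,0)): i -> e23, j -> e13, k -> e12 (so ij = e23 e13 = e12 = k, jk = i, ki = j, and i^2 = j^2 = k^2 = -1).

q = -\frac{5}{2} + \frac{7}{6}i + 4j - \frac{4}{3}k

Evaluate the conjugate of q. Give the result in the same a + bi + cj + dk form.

In blades: q = -\frac{5}{2} - \frac{4}{3} e_{12} + 4 e_{13} + \frac{7}{6} e_{23}.
Quaternion conjugation is reversion on the even subalgebra: the scalar is fixed and every grade-2 blade flips sign, giving -\frac{5}{2} + \frac{4}{3} e_{12} - 4 e_{13} - \frac{7}{6} e_{23}; translating back:
Answer: -\frac{5}{2} - \frac{7}{6}i - 4j + \frac{4}{3}k


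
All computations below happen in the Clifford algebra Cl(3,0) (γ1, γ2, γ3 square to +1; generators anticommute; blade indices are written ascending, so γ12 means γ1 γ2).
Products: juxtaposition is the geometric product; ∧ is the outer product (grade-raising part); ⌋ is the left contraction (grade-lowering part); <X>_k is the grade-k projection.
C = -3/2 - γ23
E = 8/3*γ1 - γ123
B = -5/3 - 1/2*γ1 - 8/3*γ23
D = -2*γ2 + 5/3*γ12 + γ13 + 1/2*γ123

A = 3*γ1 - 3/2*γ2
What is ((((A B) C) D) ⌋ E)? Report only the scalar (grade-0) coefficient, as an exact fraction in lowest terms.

step 1: -3/2 - 5*γ1 + 5/2*γ2 + 4*γ3 - 3/4*γ12 - 8*γ123
step 2: 9/4 - 1/2*γ1 + 1/4*γ2 - 17/2*γ3 + 9/8*γ12 + 3/4*γ13 + 3/2*γ23 + 17*γ123
step 3: -93/8 + 61/12*γ1 + 289/24*γ2 - 1267/48*γ3 + 2*γ12 + 269/8*γ13 - 137/8*γ23 - 283/24*γ123
step 4: 127/72 - 385/8*γ1 - 269/8*γ2 + 2*γ3 + 1267/48*γ12 + 289/24*γ13 - 61/12*γ23 + 93/8*γ123
Answer: 127/72


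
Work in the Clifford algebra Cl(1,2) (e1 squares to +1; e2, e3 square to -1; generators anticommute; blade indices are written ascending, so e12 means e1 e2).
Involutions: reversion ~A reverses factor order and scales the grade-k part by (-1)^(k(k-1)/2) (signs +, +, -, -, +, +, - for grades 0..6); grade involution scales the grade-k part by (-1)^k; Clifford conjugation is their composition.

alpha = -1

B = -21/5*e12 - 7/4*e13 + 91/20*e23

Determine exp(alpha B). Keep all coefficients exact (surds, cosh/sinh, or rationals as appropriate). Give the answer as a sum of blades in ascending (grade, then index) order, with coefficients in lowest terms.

B^2 term by term: the squares give (-21/5)^2*(e12)^2 + (-7/4)^2*(e13)^2 + (91/20)^2*(e23)^2 = 441/25*(+1) + 49/16*(+1) + 8281/400*(-1) = 0 (each basis 2-blade squares to minus the product of its generators' squares); cross terms between blades sharing an index anticommute and cancel. So B^2 = 0.
B^2 = 0, so the series closes: exp(alpha B) = 1 + alpha B (parabolic case).
Answer: 1 + 21/5*e12 + 7/4*e13 - 91/20*e23


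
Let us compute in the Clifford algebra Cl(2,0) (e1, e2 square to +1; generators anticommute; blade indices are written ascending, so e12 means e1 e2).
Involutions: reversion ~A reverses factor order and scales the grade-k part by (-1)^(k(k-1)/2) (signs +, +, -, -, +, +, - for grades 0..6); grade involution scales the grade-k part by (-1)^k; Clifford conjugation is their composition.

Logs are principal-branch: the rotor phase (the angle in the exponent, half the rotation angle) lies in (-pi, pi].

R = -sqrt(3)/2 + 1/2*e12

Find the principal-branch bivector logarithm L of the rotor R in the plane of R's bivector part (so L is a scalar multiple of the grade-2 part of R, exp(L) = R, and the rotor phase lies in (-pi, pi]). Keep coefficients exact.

The scalar part of R is -sqrt(3)/2, which pins the rotor phase on the principal branch; dividing the bivector part by the sine of that phase recovers the unit plane, and L is the phase times that plane.
Concretely: cos(phase) = -sqrt(3)/2 gives phase = ±5*pi/6, and since phase/sin(phase) is even the sign is immaterial: L = (phase/sin(phase)) * <R>_2 = (5*pi/3) * <R>_2.
Answer: 5*pi/6*e12


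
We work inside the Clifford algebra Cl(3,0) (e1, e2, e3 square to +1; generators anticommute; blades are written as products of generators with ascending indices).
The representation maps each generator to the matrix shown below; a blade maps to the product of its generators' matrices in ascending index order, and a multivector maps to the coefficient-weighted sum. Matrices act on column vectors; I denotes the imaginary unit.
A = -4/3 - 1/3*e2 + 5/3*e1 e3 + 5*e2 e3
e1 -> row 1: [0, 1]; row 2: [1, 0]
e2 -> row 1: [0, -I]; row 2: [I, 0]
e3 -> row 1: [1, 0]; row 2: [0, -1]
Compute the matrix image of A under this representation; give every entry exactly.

Bivector images (products of the table entries): rho(e1 e3) = rho(e1)rho(e3) = row 1: [0, -1]; row 2: [1, 0]; rho(e2 e3) = rho(e2)rho(e3) = row 1: [0, I]; row 2: [I, 0].
M = (-4/3)*1 + (-1/3)*rho(e2) + (5/3)*rho(e1 e3) + (5)*rho(e2 e3), summed entrywise (1 is the identity matrix):
Answer: row 1: [-4/3, -5/3 + 16*I/3]; row 2: [5/3 + 14*I/3, -4/3]


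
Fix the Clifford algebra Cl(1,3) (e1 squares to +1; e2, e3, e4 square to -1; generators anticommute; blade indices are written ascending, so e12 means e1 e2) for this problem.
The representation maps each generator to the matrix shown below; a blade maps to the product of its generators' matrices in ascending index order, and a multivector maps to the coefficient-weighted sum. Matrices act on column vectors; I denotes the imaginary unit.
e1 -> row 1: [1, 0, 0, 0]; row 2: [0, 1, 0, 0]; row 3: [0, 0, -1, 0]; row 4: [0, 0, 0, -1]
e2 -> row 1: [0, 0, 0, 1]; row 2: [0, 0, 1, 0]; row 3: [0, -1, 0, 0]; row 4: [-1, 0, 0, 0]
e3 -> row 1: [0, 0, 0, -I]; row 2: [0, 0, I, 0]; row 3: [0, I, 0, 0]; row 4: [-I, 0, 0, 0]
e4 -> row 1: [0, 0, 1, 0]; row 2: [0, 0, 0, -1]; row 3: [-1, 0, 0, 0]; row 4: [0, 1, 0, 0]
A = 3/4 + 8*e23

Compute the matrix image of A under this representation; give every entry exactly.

Bivector images (products of the table entries): rho(e23) = rho(e2)rho(e3) = row 1: [-I, 0, 0, 0]; row 2: [0, I, 0, 0]; row 3: [0, 0, -I, 0]; row 4: [0, 0, 0, I].
M = (3/4)*1 + (8)*rho(e23), summed entrywise (1 is the identity matrix):
Answer: row 1: [3/4 - 8*I, 0, 0, 0]; row 2: [0, 3/4 + 8*I, 0, 0]; row 3: [0, 0, 3/4 - 8*I, 0]; row 4: [0, 0, 0, 3/4 + 8*I]


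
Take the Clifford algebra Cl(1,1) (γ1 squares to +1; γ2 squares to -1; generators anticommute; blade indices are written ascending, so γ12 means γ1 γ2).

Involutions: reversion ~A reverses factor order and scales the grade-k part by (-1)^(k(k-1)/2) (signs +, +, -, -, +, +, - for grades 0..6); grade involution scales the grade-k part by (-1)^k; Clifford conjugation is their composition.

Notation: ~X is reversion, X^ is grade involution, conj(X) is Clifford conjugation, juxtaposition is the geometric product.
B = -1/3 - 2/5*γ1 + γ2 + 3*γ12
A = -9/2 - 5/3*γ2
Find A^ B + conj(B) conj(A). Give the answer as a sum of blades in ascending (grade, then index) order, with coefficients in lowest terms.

first term: -1/6 + 34/5*γ1 - 91/18*γ2 - 77/6*γ12
second term: 19/6 + 16/5*γ1 + 71/18*γ2 + 85/6*γ12
Answer: 3 + 10*γ1 - 10/9*γ2 + 4/3*γ12


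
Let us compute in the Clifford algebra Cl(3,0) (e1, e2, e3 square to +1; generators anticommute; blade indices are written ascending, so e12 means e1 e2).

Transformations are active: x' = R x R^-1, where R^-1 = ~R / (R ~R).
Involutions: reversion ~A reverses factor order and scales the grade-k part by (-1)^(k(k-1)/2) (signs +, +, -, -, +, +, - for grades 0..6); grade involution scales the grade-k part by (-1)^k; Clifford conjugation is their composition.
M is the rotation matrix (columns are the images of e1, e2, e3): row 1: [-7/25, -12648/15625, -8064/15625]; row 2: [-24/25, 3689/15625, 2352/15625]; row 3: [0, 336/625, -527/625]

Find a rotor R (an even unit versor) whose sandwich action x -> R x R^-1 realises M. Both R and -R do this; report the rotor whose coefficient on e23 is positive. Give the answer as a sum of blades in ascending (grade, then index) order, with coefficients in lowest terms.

Method: write R = a + b12*e12 + b13*e13 + b23*e23 with a^2 + b12^2 + b13^2 + b23^2 = 1 (so R^-1 = ~R). Expanding the columns R e_j ~R gives tr M = 4a^2 - 1 and, from the antisymmetric part, M21 - M12 = -4a*b12, M13 - M31 = 4a*b13, M32 - M23 = -4a*b23.
Here tr M = -13861/15625, so a^2 = (1 + tr M)/4 = 441/15625 and a = ±21/125. Taking a = 21/125: M21 - M12 = -2352/15625, M13 - M31 = -8064/15625, M32 - M23 = 6048/15625, giving b12 = 28/125, b13 = -96/125, b23 = -72/125, i.e. R = 21/125 + 28/125*e12 - 96/125*e13 - 72/125*e23.
Its e23 coefficient is negative, so report the other preimage -R.
Answer: -21/125 - 28/125*e12 + 96/125*e13 + 72/125*e23. Recall the cover is two-to-one: with M of trace -13861/15625, both preimages act alike, and the stated e23 sign chooses the sheet.


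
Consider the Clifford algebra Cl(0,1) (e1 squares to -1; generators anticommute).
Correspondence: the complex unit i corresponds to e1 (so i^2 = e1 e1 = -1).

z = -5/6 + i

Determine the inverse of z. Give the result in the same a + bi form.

In blades: z = -5/6 + e1.
With qbar = -5/6 - e1 (scalar fixed, mapped units negated), z qbar = 61/36 (the sum of squared coefficients), so z^-1 = qbar / (61/36) = -30/61 - 36/61*e1; translating back:
Answer: -30/61 - 36/61*i


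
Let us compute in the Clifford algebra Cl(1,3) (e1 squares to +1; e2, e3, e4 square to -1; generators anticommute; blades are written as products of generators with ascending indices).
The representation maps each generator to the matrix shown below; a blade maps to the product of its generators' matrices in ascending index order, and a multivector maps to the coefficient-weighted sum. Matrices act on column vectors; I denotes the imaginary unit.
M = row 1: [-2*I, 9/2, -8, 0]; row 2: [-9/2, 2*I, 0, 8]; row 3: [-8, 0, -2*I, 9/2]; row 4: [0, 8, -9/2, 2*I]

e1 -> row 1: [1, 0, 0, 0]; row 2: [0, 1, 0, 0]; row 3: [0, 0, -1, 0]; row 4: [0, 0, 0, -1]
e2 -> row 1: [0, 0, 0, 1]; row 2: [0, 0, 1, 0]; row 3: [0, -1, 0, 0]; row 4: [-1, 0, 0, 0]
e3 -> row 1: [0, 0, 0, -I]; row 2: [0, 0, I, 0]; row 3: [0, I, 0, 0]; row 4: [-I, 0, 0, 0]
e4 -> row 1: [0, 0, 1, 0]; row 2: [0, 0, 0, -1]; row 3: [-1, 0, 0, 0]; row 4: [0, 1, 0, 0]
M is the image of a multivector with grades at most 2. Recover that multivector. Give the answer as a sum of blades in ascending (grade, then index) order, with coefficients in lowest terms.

Method: the blade images are trace-orthogonal — tr(rho(e_A) rho(e_B)^-1) = 4 if A = B and 0 otherwise — and rho(e_A)^-1 = (e_A)^2 * rho(e_A) with (e_A)^2 = +1 or -1, so the coefficient of e_A in the preimage is (e_A)^2 * tr(M rho(e_A))/4.
Nonzero projections over blades of grade <= 2: e1 e4: (e1 e4)^2 = +1, tr(M rho(e1 e4)) = -32, coefficient -8; e2 e3: (e2 e3)^2 = -1, tr(M rho(e2 e3)) = -8, coefficient 2; e2 e4: (e2 e4)^2 = -1, tr(M rho(e2 e4)) = -18, coefficient 9/2. Every other blade of grade <= 2 projects to 0.
Answer: -8*e1 e4 + 2*e2 e3 + 9/2*e2 e4


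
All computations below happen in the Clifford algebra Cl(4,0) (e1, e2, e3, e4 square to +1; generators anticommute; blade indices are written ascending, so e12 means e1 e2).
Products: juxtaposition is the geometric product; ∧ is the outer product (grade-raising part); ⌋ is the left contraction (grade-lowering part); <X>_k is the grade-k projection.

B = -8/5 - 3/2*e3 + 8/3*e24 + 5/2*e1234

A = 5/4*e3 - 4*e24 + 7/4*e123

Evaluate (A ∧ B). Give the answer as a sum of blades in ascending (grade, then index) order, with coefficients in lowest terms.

step 1: -2*e3 + 32/5*e24 - 14/5*e123 - 28/3*e234
Answer: -2*e3 + 32/5*e24 - 14/5*e123 - 28/3*e234


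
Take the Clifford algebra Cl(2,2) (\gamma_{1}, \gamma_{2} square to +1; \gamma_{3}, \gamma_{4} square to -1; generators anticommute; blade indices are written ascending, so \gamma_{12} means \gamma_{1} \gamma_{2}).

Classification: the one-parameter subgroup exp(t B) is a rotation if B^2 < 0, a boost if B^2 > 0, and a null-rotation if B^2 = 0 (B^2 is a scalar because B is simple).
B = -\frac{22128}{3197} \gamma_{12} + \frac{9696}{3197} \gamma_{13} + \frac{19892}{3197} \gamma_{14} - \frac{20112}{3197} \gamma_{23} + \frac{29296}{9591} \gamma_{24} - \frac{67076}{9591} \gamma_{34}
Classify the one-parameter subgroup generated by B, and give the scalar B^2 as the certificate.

B^2 term by term: the squares give (-\frac{22128}{3197})^2*(\gamma_{12})^2 + (\frac{9696}{3197})^2*(\gamma_{13})^2 + (\frac{19892}{3197})^2*(\gamma_{14})^2 + (-\frac{20112}{3197})^2*(\gamma_{23})^2 + (\frac{29296}{9591})^2*(\gamma_{24})^2 + (-\frac{67076}{9591})^2*(\gamma_{34})^2 = \frac{489648384}{10220809}*(-1) + \frac{94012416}{10220809}*(+1) + \frac{395691664}{10220809}*(+1) + \frac{404492544}{10220809}*(+1) + \frac{858255616}{91987281}*(+1) + \frac{4499189776}{91987281}*(-1) = 0 (each basis 2-blade squares to minus the product of its generators' squares); cross terms between blades sharing an index anticommute and cancel; the commuting (index-disjoint) pairs give grade-4 terms 2*c*c'*(blade product), which cancel blade by blade — \gamma_{1234}: \frac{989505152}{10220809} - \frac{189369344}{10220809} - \frac{800135808}{10220809} = 0 — confirming B is simple. So B^2 = 0.
Answer: null-rotation, certificate B^2 = 0. Note: conjugating B changes its blade decomposition but never the scalar B^2 = 0, whose sign settles the classification.
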